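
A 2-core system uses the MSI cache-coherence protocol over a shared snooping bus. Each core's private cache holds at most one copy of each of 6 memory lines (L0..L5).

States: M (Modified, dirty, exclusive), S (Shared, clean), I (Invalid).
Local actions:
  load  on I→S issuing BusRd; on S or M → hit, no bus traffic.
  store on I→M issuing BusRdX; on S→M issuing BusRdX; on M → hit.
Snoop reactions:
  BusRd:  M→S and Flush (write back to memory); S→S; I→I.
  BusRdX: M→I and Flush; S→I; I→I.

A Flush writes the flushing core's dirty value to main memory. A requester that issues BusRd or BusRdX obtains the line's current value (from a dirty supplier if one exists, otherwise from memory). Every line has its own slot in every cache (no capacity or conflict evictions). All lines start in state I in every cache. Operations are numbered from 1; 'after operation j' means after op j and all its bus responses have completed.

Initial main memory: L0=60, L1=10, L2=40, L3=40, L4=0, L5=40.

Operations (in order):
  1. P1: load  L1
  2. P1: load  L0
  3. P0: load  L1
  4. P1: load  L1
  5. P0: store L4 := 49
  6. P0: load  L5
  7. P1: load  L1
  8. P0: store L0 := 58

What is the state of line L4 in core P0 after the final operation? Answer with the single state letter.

state = M

  op1 P1: load  L1 → I/S on L1; bus BusRd; mem=10
  op2 P1: load  L0 → I/S on L0; bus BusRd; mem=60
  op3 P0: load  L1 → S/S on L1; bus BusRd; mem=10
  op4 P1: load  L1 → S/S on L1; bus (none); mem=10
  op5 P0: store L4 := 49 → M/I on L4; bus BusRdX; mem=0
  op6 P0: load  L5 → S/I on L5; bus BusRd; mem=40
  op7 P1: load  L1 → S/S on L1; bus (none); mem=10
  op8 P0: store L0 := 58 → M/I on L0; bus BusRdX; mem=60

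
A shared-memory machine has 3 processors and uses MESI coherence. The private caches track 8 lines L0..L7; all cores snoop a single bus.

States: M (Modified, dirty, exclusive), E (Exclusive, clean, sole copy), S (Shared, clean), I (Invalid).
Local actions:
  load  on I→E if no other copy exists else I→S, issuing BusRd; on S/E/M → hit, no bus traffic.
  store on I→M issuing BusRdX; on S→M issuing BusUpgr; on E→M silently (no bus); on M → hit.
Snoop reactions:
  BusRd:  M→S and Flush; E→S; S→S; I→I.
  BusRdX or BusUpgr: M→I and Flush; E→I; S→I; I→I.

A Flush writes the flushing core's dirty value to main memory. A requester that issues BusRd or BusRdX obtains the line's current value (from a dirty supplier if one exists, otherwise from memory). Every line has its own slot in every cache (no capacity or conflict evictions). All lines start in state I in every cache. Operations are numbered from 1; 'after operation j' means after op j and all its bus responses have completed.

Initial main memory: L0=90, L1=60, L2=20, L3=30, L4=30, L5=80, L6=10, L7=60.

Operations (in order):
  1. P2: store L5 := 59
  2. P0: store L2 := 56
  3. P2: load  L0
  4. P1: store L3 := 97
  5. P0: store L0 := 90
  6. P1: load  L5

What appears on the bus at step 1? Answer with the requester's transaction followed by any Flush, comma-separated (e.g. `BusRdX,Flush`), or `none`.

bus = BusRdX

1. P2: store L5 := 59  bus=[BusRdX]  L5: P0=I P1=I P2=M  mem[L5]=80
2. P0: store L2 := 56  bus=[BusRdX]  L2: P0=M P1=I P2=I  mem[L2]=20
3. P2: load  L0  bus=[BusRd]  L0: P0=I P1=I P2=E  mem[L0]=90
4. P1: store L3 := 97  bus=[BusRdX]  L3: P0=I P1=M P2=I  mem[L3]=30
5. P0: store L0 := 90  bus=[BusRdX]  L0: P0=M P1=I P2=I  mem[L0]=90
6. P1: load  L5  bus=[BusRd,Flush]  L5: P0=I P1=S P2=S  mem[L5]=59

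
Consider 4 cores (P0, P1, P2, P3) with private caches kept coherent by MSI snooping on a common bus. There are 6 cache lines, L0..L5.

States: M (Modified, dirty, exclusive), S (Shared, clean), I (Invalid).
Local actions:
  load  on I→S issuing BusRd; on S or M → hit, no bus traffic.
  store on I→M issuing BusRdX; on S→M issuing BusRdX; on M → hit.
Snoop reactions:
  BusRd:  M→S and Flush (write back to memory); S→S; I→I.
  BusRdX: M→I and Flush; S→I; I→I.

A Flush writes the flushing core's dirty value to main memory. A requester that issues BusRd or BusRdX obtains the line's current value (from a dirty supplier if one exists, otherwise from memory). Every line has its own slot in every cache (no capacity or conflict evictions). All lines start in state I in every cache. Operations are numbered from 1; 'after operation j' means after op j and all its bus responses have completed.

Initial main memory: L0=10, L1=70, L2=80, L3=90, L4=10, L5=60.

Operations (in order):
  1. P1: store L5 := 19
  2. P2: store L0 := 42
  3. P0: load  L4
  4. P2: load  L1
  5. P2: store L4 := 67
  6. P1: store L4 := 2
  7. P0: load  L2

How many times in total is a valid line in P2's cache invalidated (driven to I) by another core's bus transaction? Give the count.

invalidations = 1

step 1: P1: store L5 := 19  ⟶  IMII  (L5)  txn=BusRdX  M[L5]=60
step 2: P2: store L0 := 42  ⟶  IIMI  (L0)  txn=BusRdX  M[L0]=10
step 3: P0: load  L4  ⟶  SIII  (L4)  txn=BusRd  M[L4]=10
step 4: P2: load  L1  ⟶  IISI  (L1)  txn=BusRd  M[L1]=70
step 5: P2: store L4 := 67  ⟶  IIMI  (L4)  txn=BusRdX  M[L4]=10
step 6: P1: store L4 := 2  ⟶  IMII  (L4)  txn=BusRdX+Flush  M[L4]=67
step 7: P0: load  L2  ⟶  SIII  (L2)  txn=BusRd  M[L2]=80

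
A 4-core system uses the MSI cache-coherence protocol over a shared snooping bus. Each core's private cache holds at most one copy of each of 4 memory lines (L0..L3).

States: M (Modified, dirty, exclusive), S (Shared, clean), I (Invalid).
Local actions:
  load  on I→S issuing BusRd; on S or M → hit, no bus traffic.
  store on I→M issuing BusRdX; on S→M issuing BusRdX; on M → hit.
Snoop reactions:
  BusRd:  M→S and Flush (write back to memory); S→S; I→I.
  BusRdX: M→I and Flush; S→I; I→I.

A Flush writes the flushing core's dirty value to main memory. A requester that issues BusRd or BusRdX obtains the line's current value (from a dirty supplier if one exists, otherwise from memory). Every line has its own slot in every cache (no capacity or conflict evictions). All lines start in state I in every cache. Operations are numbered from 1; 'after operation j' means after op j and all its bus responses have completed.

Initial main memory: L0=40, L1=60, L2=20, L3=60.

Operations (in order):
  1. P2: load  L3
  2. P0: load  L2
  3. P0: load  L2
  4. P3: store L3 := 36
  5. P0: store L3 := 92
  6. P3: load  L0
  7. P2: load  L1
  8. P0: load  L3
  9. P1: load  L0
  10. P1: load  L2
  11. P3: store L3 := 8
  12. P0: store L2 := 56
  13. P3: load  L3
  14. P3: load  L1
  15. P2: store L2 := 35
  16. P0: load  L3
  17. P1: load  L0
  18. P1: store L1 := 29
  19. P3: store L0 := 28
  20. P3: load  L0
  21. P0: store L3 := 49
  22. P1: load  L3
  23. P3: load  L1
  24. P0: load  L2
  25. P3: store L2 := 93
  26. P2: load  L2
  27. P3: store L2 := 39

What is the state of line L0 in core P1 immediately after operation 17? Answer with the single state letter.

state = S

  op1 P2: load  L3 → I/I/S/I on L3; bus BusRd; mem=60
  op2 P0: load  L2 → S/I/I/I on L2; bus BusRd; mem=20
  op3 P0: load  L2 → S/I/I/I on L2; bus (none); mem=20
  op4 P3: store L3 := 36 → I/I/I/M on L3; bus BusRdX; mem=60
  op5 P0: store L3 := 92 → M/I/I/I on L3; bus BusRdX Flush; mem=36
  op6 P3: load  L0 → I/I/I/S on L0; bus BusRd; mem=40
  op7 P2: load  L1 → I/I/S/I on L1; bus BusRd; mem=60
  op8 P0: load  L3 → M/I/I/I on L3; bus (none); mem=36
  op9 P1: load  L0 → I/S/I/S on L0; bus BusRd; mem=40
  op10 P1: load  L2 → S/S/I/I on L2; bus BusRd; mem=20
  op11 P3: store L3 := 8 → I/I/I/M on L3; bus BusRdX Flush; mem=92
  op12 P0: store L2 := 56 → M/I/I/I on L2; bus BusRdX; mem=20
  op13 P3: load  L3 → I/I/I/M on L3; bus (none); mem=92
  op14 P3: load  L1 → I/I/S/S on L1; bus BusRd; mem=60
  op15 P2: store L2 := 35 → I/I/M/I on L2; bus BusRdX Flush; mem=56
  op16 P0: load  L3 → S/I/I/S on L3; bus BusRd Flush; mem=8
  op17 P1: load  L0 → I/S/I/S on L0; bus (none); mem=40
  op18 P1: store L1 := 29 → I/M/I/I on L1; bus BusRdX; mem=60
  op19 P3: store L0 := 28 → I/I/I/M on L0; bus BusRdX; mem=40
  op20 P3: load  L0 → I/I/I/M on L0; bus (none); mem=40
  op21 P0: store L3 := 49 → M/I/I/I on L3; bus BusRdX; mem=8
  op22 P1: load  L3 → S/S/I/I on L3; bus BusRd Flush; mem=49
  op23 P3: load  L1 → I/S/I/S on L1; bus BusRd Flush; mem=29
  op24 P0: load  L2 → S/I/S/I on L2; bus BusRd Flush; mem=35
  op25 P3: store L2 := 93 → I/I/I/M on L2; bus BusRdX; mem=35
  op26 P2: load  L2 → I/I/S/S on L2; bus BusRd Flush; mem=93
  op27 P3: store L2 := 39 → I/I/I/M on L2; bus BusRdX; mem=93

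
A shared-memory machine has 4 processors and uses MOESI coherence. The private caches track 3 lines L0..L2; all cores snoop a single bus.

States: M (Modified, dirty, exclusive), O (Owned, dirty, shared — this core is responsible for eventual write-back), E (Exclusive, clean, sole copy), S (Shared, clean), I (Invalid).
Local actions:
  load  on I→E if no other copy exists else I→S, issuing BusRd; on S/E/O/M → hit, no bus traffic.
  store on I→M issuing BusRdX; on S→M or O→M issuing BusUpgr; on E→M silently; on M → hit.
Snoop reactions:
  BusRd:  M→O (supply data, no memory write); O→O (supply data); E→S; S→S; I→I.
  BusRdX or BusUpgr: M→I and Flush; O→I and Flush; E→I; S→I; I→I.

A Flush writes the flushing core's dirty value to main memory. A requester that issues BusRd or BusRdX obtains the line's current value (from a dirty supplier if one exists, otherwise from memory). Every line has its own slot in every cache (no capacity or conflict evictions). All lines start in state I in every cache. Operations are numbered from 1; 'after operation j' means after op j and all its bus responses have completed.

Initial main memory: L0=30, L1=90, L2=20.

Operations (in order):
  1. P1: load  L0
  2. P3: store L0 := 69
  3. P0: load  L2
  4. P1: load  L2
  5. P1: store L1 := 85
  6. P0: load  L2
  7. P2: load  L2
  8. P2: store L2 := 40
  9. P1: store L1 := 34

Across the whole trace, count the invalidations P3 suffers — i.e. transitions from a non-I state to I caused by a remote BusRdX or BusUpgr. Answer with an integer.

invalidations = 0

1. P1: load  L0  bus=[BusRd]  L0: P0=I P1=E P2=I P3=I  mem[L0]=30
2. P3: store L0 := 69  bus=[BusRdX]  L0: P0=I P1=I P2=I P3=M  mem[L0]=30
3. P0: load  L2  bus=[BusRd]  L2: P0=E P1=I P2=I P3=I  mem[L2]=20
4. P1: load  L2  bus=[BusRd]  L2: P0=S P1=S P2=I P3=I  mem[L2]=20
5. P1: store L1 := 85  bus=[BusRdX]  L1: P0=I P1=M P2=I P3=I  mem[L1]=90
6. P0: load  L2  bus=[-]  L2: P0=S P1=S P2=I P3=I  mem[L2]=20
7. P2: load  L2  bus=[BusRd]  L2: P0=S P1=S P2=S P3=I  mem[L2]=20
8. P2: store L2 := 40  bus=[BusUpgr]  L2: P0=I P1=I P2=M P3=I  mem[L2]=20
9. P1: store L1 := 34  bus=[-]  L1: P0=I P1=M P2=I P3=I  mem[L1]=90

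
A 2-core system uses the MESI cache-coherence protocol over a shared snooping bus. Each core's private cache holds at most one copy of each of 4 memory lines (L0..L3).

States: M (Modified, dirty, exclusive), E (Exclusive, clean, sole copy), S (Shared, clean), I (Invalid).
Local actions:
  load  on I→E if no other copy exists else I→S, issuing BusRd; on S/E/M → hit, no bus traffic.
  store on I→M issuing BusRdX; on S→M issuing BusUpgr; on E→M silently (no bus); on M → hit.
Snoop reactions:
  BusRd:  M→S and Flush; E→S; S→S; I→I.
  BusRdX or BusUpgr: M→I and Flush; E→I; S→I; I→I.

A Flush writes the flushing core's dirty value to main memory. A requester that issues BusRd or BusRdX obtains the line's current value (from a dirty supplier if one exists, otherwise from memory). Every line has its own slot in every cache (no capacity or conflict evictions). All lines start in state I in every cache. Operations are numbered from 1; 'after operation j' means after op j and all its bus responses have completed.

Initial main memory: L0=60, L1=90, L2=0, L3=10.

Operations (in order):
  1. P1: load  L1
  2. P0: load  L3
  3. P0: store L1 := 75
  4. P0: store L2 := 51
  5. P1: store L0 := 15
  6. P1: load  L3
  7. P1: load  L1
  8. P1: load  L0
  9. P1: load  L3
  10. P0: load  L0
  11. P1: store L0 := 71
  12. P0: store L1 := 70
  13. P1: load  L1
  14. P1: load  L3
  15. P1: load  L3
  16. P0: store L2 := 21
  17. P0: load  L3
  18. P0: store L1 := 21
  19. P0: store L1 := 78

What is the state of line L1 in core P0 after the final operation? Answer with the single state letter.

  op1 P1: load  L1 → I/E on L1; bus BusRd; mem=90
  op2 P0: load  L3 → E/I on L3; bus BusRd; mem=10
  op3 P0: store L1 := 75 → M/I on L1; bus BusRdX; mem=90
  op4 P0: store L2 := 51 → M/I on L2; bus BusRdX; mem=0
  op5 P1: store L0 := 15 → I/M on L0; bus BusRdX; mem=60
  op6 P1: load  L3 → S/S on L3; bus BusRd; mem=10
  op7 P1: load  L1 → S/S on L1; bus BusRd Flush; mem=75
  op8 P1: load  L0 → I/M on L0; bus (none); mem=60
  op9 P1: load  L3 → S/S on L3; bus (none); mem=10
  op10 P0: load  L0 → S/S on L0; bus BusRd Flush; mem=15
  op11 P1: store L0 := 71 → I/M on L0; bus BusUpgr; mem=15
  op12 P0: store L1 := 70 → M/I on L1; bus BusUpgr; mem=75
  op13 P1: load  L1 → S/S on L1; bus BusRd Flush; mem=70
  op14 P1: load  L3 → S/S on L3; bus (none); mem=10
  op15 P1: load  L3 → S/S on L3; bus (none); mem=10
  op16 P0: store L2 := 21 → M/I on L2; bus (none); mem=0
  op17 P0: load  L3 → S/S on L3; bus (none); mem=10
  op18 P0: store L1 := 21 → M/I on L1; bus BusUpgr; mem=70
  op19 P0: store L1 := 78 → M/I on L1; bus (none); mem=70

state = M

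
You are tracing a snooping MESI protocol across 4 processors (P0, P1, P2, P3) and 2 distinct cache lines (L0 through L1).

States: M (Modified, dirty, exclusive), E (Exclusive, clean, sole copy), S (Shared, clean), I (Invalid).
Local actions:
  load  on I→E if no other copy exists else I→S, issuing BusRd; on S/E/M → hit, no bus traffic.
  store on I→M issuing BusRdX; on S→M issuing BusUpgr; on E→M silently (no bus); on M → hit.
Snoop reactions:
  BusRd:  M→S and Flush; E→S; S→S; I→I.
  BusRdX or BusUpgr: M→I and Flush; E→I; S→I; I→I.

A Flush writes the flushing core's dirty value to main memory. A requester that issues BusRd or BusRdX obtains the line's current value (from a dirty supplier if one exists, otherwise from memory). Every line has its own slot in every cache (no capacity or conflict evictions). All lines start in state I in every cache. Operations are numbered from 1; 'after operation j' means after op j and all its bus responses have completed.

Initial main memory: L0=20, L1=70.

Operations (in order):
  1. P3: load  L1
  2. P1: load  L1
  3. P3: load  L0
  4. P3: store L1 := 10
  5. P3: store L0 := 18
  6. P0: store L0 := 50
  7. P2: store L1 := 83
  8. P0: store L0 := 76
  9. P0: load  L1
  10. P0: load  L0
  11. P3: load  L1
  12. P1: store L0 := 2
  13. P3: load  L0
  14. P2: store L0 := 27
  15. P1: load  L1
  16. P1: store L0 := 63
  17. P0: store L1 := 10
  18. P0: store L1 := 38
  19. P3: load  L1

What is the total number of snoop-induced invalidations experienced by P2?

invalidations = 2

1. P3: load  L1  bus=[BusRd]  L1: P0=I P1=I P2=I P3=E  mem[L1]=70
2. P1: load  L1  bus=[BusRd]  L1: P0=I P1=S P2=I P3=S  mem[L1]=70
3. P3: load  L0  bus=[BusRd]  L0: P0=I P1=I P2=I P3=E  mem[L0]=20
4. P3: store L1 := 10  bus=[BusUpgr]  L1: P0=I P1=I P2=I P3=M  mem[L1]=70
5. P3: store L0 := 18  bus=[-]  L0: P0=I P1=I P2=I P3=M  mem[L0]=20
6. P0: store L0 := 50  bus=[BusRdX,Flush]  L0: P0=M P1=I P2=I P3=I  mem[L0]=18
7. P2: store L1 := 83  bus=[BusRdX,Flush]  L1: P0=I P1=I P2=M P3=I  mem[L1]=10
8. P0: store L0 := 76  bus=[-]  L0: P0=M P1=I P2=I P3=I  mem[L0]=18
9. P0: load  L1  bus=[BusRd,Flush]  L1: P0=S P1=I P2=S P3=I  mem[L1]=83
10. P0: load  L0  bus=[-]  L0: P0=M P1=I P2=I P3=I  mem[L0]=18
11. P3: load  L1  bus=[BusRd]  L1: P0=S P1=I P2=S P3=S  mem[L1]=83
12. P1: store L0 := 2  bus=[BusRdX,Flush]  L0: P0=I P1=M P2=I P3=I  mem[L0]=76
13. P3: load  L0  bus=[BusRd,Flush]  L0: P0=I P1=S P2=I P3=S  mem[L0]=2
14. P2: store L0 := 27  bus=[BusRdX]  L0: P0=I P1=I P2=M P3=I  mem[L0]=2
15. P1: load  L1  bus=[BusRd]  L1: P0=S P1=S P2=S P3=S  mem[L1]=83
16. P1: store L0 := 63  bus=[BusRdX,Flush]  L0: P0=I P1=M P2=I P3=I  mem[L0]=27
17. P0: store L1 := 10  bus=[BusUpgr]  L1: P0=M P1=I P2=I P3=I  mem[L1]=83
18. P0: store L1 := 38  bus=[-]  L1: P0=M P1=I P2=I P3=I  mem[L1]=83
19. P3: load  L1  bus=[BusRd,Flush]  L1: P0=S P1=I P2=I P3=S  mem[L1]=38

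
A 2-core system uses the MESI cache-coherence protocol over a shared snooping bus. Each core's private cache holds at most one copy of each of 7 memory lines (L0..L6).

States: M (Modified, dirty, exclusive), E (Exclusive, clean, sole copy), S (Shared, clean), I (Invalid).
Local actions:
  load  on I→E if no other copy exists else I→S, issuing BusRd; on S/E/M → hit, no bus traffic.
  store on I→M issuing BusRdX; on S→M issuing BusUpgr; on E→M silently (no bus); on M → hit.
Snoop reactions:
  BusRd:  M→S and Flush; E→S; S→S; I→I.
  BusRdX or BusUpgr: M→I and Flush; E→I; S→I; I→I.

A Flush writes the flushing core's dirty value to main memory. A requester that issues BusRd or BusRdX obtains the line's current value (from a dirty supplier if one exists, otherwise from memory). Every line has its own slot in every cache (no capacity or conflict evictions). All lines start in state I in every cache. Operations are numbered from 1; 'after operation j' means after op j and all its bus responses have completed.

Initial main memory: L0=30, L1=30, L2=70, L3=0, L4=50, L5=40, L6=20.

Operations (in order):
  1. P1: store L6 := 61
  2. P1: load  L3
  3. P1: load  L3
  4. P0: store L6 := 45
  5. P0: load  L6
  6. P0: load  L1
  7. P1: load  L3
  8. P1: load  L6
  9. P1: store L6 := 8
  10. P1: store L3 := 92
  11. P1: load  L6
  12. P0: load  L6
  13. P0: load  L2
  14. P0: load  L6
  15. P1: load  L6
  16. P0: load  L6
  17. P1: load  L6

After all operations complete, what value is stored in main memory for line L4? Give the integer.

  op1 P1: store L6 := 61 → I/M on L6; bus BusRdX; mem=20
  op2 P1: load  L3 → I/E on L3; bus BusRd; mem=0
  op3 P1: load  L3 → I/E on L3; bus (none); mem=0
  op4 P0: store L6 := 45 → M/I on L6; bus BusRdX Flush; mem=61
  op5 P0: load  L6 → M/I on L6; bus (none); mem=61
  op6 P0: load  L1 → E/I on L1; bus BusRd; mem=30
  op7 P1: load  L3 → I/E on L3; bus (none); mem=0
  op8 P1: load  L6 → S/S on L6; bus BusRd Flush; mem=45
  op9 P1: store L6 := 8 → I/M on L6; bus BusUpgr; mem=45
  op10 P1: store L3 := 92 → I/M on L3; bus (none); mem=0
  op11 P1: load  L6 → I/M on L6; bus (none); mem=45
  op12 P0: load  L6 → S/S on L6; bus BusRd Flush; mem=8
  op13 P0: load  L2 → E/I on L2; bus BusRd; mem=70
  op14 P0: load  L6 → S/S on L6; bus (none); mem=8
  op15 P1: load  L6 → S/S on L6; bus (none); mem=8
  op16 P0: load  L6 → S/S on L6; bus (none); mem=8
  op17 P1: load  L6 → S/S on L6; bus (none); mem=8

memory[L4] = 50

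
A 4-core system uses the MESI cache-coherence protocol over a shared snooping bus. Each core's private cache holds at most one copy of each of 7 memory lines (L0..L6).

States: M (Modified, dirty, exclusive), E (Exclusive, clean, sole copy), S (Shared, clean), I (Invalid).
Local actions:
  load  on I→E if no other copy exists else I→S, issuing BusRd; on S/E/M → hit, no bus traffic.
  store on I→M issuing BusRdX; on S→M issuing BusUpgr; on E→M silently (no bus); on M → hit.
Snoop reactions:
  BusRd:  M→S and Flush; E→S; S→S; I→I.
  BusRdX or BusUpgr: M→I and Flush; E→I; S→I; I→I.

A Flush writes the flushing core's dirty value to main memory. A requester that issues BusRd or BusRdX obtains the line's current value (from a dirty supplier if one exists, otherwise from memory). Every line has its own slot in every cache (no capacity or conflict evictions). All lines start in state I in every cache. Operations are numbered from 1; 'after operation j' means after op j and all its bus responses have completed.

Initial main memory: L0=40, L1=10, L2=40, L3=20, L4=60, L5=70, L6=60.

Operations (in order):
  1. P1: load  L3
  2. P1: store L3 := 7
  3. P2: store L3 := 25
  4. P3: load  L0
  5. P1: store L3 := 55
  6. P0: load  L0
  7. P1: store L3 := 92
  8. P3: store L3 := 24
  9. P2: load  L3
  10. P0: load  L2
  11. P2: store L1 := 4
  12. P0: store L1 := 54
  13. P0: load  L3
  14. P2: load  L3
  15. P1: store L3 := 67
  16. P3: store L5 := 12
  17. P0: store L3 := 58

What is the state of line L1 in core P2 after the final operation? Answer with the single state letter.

[1] P1: load  L3 | P0:I, P1:E(20), P2:I, P3:I | bus: BusRd
[2] P1: store L3 := 7 | P0:I, P1:M(7), P2:I, P3:I | bus: none
[3] P2: store L3 := 25 | P0:I, P1:I, P2:M(25), P3:I | bus: BusRdX,Flush
[4] P3: load  L0 | P0:I, P1:I, P2:I, P3:E(40) | bus: BusRd
[5] P1: store L3 := 55 | P0:I, P1:M(55), P2:I, P3:I | bus: BusRdX,Flush
[6] P0: load  L0 | P0:S(40), P1:I, P2:I, P3:S(40) | bus: BusRd
[7] P1: store L3 := 92 | P0:I, P1:M(92), P2:I, P3:I | bus: none
[8] P3: store L3 := 24 | P0:I, P1:I, P2:I, P3:M(24) | bus: BusRdX,Flush
[9] P2: load  L3 | P0:I, P1:I, P2:S(24), P3:S(24) | bus: BusRd,Flush
[10] P0: load  L2 | P0:E(40), P1:I, P2:I, P3:I | bus: BusRd
[11] P2: store L1 := 4 | P0:I, P1:I, P2:M(4), P3:I | bus: BusRdX
[12] P0: store L1 := 54 | P0:M(54), P1:I, P2:I, P3:I | bus: BusRdX,Flush
[13] P0: load  L3 | P0:S(24), P1:I, P2:S(24), P3:S(24) | bus: BusRd
[14] P2: load  L3 | P0:S(24), P1:I, P2:S(24), P3:S(24) | bus: none
[15] P1: store L3 := 67 | P0:I, P1:M(67), P2:I, P3:I | bus: BusRdX
[16] P3: store L5 := 12 | P0:I, P1:I, P2:I, P3:M(12) | bus: BusRdX
[17] P0: store L3 := 58 | P0:M(58), P1:I, P2:I, P3:I | bus: BusRdX,Flush

state = I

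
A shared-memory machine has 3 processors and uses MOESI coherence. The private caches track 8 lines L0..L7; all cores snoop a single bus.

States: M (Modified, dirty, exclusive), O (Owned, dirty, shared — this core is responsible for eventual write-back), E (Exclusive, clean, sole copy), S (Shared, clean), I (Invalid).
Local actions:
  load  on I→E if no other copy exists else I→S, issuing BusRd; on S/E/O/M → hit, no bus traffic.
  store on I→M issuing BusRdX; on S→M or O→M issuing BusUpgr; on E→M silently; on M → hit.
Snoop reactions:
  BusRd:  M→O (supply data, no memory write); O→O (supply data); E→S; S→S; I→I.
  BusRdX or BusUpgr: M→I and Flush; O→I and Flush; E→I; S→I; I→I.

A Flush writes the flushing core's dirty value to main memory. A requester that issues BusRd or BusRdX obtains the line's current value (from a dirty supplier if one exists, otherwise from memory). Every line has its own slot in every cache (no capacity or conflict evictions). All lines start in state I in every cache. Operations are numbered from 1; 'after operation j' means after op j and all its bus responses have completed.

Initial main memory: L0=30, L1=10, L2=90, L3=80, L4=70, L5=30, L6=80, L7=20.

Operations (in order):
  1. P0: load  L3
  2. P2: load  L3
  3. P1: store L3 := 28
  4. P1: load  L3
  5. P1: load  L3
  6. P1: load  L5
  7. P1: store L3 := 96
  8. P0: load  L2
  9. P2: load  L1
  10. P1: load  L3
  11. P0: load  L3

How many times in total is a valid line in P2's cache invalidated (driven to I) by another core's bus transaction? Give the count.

step 1: P0: load  L3  ⟶  EII  (L3)  txn=BusRd  M[L3]=80
step 2: P2: load  L3  ⟶  SIS  (L3)  txn=BusRd  M[L3]=80
step 3: P1: store L3 := 28  ⟶  IMI  (L3)  txn=BusRdX  M[L3]=80
step 4: P1: load  L3  ⟶  IMI  (L3)  txn=∅  M[L3]=80
step 5: P1: load  L3  ⟶  IMI  (L3)  txn=∅  M[L3]=80
step 6: P1: load  L5  ⟶  IEI  (L5)  txn=BusRd  M[L5]=30
step 7: P1: store L3 := 96  ⟶  IMI  (L3)  txn=∅  M[L3]=80
step 8: P0: load  L2  ⟶  EII  (L2)  txn=BusRd  M[L2]=90
step 9: P2: load  L1  ⟶  IIE  (L1)  txn=BusRd  M[L1]=10
step 10: P1: load  L3  ⟶  IMI  (L3)  txn=∅  M[L3]=80
step 11: P0: load  L3  ⟶  SOI  (L3)  txn=BusRd  M[L3]=80

invalidations = 1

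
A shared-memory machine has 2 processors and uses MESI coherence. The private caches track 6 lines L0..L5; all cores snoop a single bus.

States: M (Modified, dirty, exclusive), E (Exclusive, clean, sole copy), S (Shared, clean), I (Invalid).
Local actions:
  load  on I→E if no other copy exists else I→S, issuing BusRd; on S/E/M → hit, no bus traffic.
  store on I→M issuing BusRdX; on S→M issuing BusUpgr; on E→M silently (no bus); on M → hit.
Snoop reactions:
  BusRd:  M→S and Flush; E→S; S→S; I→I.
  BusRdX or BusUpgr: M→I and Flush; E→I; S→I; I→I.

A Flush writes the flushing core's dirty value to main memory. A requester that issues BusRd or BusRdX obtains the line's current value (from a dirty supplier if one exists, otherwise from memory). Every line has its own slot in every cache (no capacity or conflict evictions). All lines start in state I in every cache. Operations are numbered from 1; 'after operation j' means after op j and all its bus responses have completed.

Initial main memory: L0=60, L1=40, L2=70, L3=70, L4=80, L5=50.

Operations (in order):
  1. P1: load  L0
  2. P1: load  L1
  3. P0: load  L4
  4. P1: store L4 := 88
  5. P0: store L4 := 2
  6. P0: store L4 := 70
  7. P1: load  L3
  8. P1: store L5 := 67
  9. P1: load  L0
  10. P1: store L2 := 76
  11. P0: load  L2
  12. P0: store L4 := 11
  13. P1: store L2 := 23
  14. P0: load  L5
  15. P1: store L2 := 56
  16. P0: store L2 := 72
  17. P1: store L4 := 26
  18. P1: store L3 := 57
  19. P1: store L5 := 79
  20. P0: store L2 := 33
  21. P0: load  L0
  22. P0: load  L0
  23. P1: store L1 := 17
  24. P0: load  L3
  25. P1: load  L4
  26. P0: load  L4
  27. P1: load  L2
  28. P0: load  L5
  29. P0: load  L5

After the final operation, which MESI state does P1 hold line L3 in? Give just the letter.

state = S

step 1: P1: load  L0  ⟶  IE  (L0)  txn=BusRd  M[L0]=60
step 2: P1: load  L1  ⟶  IE  (L1)  txn=BusRd  M[L1]=40
step 3: P0: load  L4  ⟶  EI  (L4)  txn=BusRd  M[L4]=80
step 4: P1: store L4 := 88  ⟶  IM  (L4)  txn=BusRdX  M[L4]=80
step 5: P0: store L4 := 2  ⟶  MI  (L4)  txn=BusRdX+Flush  M[L4]=88
step 6: P0: store L4 := 70  ⟶  MI  (L4)  txn=∅  M[L4]=88
step 7: P1: load  L3  ⟶  IE  (L3)  txn=BusRd  M[L3]=70
step 8: P1: store L5 := 67  ⟶  IM  (L5)  txn=BusRdX  M[L5]=50
step 9: P1: load  L0  ⟶  IE  (L0)  txn=∅  M[L0]=60
step 10: P1: store L2 := 76  ⟶  IM  (L2)  txn=BusRdX  M[L2]=70
step 11: P0: load  L2  ⟶  SS  (L2)  txn=BusRd+Flush  M[L2]=76
step 12: P0: store L4 := 11  ⟶  MI  (L4)  txn=∅  M[L4]=88
step 13: P1: store L2 := 23  ⟶  IM  (L2)  txn=BusUpgr  M[L2]=76
step 14: P0: load  L5  ⟶  SS  (L5)  txn=BusRd+Flush  M[L5]=67
step 15: P1: store L2 := 56  ⟶  IM  (L2)  txn=∅  M[L2]=76
step 16: P0: store L2 := 72  ⟶  MI  (L2)  txn=BusRdX+Flush  M[L2]=56
step 17: P1: store L4 := 26  ⟶  IM  (L4)  txn=BusRdX+Flush  M[L4]=11
step 18: P1: store L3 := 57  ⟶  IM  (L3)  txn=∅  M[L3]=70
step 19: P1: store L5 := 79  ⟶  IM  (L5)  txn=BusUpgr  M[L5]=67
step 20: P0: store L2 := 33  ⟶  MI  (L2)  txn=∅  M[L2]=56
step 21: P0: load  L0  ⟶  SS  (L0)  txn=BusRd  M[L0]=60
step 22: P0: load  L0  ⟶  SS  (L0)  txn=∅  M[L0]=60
step 23: P1: store L1 := 17  ⟶  IM  (L1)  txn=∅  M[L1]=40
step 24: P0: load  L3  ⟶  SS  (L3)  txn=BusRd+Flush  M[L3]=57
step 25: P1: load  L4  ⟶  IM  (L4)  txn=∅  M[L4]=11
step 26: P0: load  L4  ⟶  SS  (L4)  txn=BusRd+Flush  M[L4]=26
step 27: P1: load  L2  ⟶  SS  (L2)  txn=BusRd+Flush  M[L2]=33
step 28: P0: load  L5  ⟶  SS  (L5)  txn=BusRd+Flush  M[L5]=79
step 29: P0: load  L5  ⟶  SS  (L5)  txn=∅  M[L5]=79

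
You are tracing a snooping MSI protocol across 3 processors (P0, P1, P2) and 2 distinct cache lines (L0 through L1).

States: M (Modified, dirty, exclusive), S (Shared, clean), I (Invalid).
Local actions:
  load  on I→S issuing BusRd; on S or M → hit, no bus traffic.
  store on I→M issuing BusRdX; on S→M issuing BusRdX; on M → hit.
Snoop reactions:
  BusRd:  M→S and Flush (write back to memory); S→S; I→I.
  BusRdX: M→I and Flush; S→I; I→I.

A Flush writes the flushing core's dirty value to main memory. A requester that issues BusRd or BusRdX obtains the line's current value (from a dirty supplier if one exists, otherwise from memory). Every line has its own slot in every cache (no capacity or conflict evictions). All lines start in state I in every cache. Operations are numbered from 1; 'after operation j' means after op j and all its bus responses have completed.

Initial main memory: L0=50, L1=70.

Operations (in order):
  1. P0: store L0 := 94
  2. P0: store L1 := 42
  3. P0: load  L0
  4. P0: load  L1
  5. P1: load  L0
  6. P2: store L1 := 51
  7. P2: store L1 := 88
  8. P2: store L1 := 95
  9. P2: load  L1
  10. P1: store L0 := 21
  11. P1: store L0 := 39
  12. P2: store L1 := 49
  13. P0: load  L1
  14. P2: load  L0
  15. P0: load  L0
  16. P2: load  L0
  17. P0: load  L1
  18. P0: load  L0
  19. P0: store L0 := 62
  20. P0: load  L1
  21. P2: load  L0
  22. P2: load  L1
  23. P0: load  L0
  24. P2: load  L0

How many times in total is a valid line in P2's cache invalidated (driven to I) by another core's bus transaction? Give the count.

invalidations = 1

1. P0: store L0 := 94  bus=[BusRdX]  L0: P0=M P1=I P2=I  mem[L0]=50
2. P0: store L1 := 42  bus=[BusRdX]  L1: P0=M P1=I P2=I  mem[L1]=70
3. P0: load  L0  bus=[-]  L0: P0=M P1=I P2=I  mem[L0]=50
4. P0: load  L1  bus=[-]  L1: P0=M P1=I P2=I  mem[L1]=70
5. P1: load  L0  bus=[BusRd,Flush]  L0: P0=S P1=S P2=I  mem[L0]=94
6. P2: store L1 := 51  bus=[BusRdX,Flush]  L1: P0=I P1=I P2=M  mem[L1]=42
7. P2: store L1 := 88  bus=[-]  L1: P0=I P1=I P2=M  mem[L1]=42
8. P2: store L1 := 95  bus=[-]  L1: P0=I P1=I P2=M  mem[L1]=42
9. P2: load  L1  bus=[-]  L1: P0=I P1=I P2=M  mem[L1]=42
10. P1: store L0 := 21  bus=[BusRdX]  L0: P0=I P1=M P2=I  mem[L0]=94
11. P1: store L0 := 39  bus=[-]  L0: P0=I P1=M P2=I  mem[L0]=94
12. P2: store L1 := 49  bus=[-]  L1: P0=I P1=I P2=M  mem[L1]=42
13. P0: load  L1  bus=[BusRd,Flush]  L1: P0=S P1=I P2=S  mem[L1]=49
14. P2: load  L0  bus=[BusRd,Flush]  L0: P0=I P1=S P2=S  mem[L0]=39
15. P0: load  L0  bus=[BusRd]  L0: P0=S P1=S P2=S  mem[L0]=39
16. P2: load  L0  bus=[-]  L0: P0=S P1=S P2=S  mem[L0]=39
17. P0: load  L1  bus=[-]  L1: P0=S P1=I P2=S  mem[L1]=49
18. P0: load  L0  bus=[-]  L0: P0=S P1=S P2=S  mem[L0]=39
19. P0: store L0 := 62  bus=[BusRdX]  L0: P0=M P1=I P2=I  mem[L0]=39
20. P0: load  L1  bus=[-]  L1: P0=S P1=I P2=S  mem[L1]=49
21. P2: load  L0  bus=[BusRd,Flush]  L0: P0=S P1=I P2=S  mem[L0]=62
22. P2: load  L1  bus=[-]  L1: P0=S P1=I P2=S  mem[L1]=49
23. P0: load  L0  bus=[-]  L0: P0=S P1=I P2=S  mem[L0]=62
24. P2: load  L0  bus=[-]  L0: P0=S P1=I P2=S  mem[L0]=62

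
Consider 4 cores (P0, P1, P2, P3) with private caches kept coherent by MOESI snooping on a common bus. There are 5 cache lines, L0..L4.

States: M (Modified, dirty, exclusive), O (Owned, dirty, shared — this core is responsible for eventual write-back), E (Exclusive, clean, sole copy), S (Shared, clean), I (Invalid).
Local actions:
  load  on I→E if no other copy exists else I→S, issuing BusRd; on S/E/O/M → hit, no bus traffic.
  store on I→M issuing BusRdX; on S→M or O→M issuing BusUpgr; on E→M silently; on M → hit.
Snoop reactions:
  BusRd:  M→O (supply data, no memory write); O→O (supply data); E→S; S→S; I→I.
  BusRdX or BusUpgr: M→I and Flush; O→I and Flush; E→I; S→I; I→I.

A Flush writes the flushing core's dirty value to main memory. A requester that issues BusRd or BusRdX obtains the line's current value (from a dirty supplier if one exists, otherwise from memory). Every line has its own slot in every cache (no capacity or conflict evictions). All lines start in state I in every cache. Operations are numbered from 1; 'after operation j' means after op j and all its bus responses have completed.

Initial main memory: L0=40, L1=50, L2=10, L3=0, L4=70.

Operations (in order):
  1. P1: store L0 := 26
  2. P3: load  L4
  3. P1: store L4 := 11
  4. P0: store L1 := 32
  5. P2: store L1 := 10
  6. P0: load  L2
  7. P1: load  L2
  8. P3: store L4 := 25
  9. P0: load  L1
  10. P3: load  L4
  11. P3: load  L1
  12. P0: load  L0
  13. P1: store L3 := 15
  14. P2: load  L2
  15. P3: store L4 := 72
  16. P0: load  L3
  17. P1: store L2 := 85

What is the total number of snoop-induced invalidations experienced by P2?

invalidations = 1

[1] P1: store L0 := 26 | P0:I, P1:M(26), P2:I, P3:I | bus: BusRdX
[2] P3: load  L4 | P0:I, P1:I, P2:I, P3:E(70) | bus: BusRd
[3] P1: store L4 := 11 | P0:I, P1:M(11), P2:I, P3:I | bus: BusRdX
[4] P0: store L1 := 32 | P0:M(32), P1:I, P2:I, P3:I | bus: BusRdX
[5] P2: store L1 := 10 | P0:I, P1:I, P2:M(10), P3:I | bus: BusRdX,Flush
[6] P0: load  L2 | P0:E(10), P1:I, P2:I, P3:I | bus: BusRd
[7] P1: load  L2 | P0:S(10), P1:S(10), P2:I, P3:I | bus: BusRd
[8] P3: store L4 := 25 | P0:I, P1:I, P2:I, P3:M(25) | bus: BusRdX,Flush
[9] P0: load  L1 | P0:S(10), P1:I, P2:O(10), P3:I | bus: BusRd
[10] P3: load  L4 | P0:I, P1:I, P2:I, P3:M(25) | bus: none
[11] P3: load  L1 | P0:S(10), P1:I, P2:O(10), P3:S(10) | bus: BusRd
[12] P0: load  L0 | P0:S(26), P1:O(26), P2:I, P3:I | bus: BusRd
[13] P1: store L3 := 15 | P0:I, P1:M(15), P2:I, P3:I | bus: BusRdX
[14] P2: load  L2 | P0:S(10), P1:S(10), P2:S(10), P3:I | bus: BusRd
[15] P3: store L4 := 72 | P0:I, P1:I, P2:I, P3:M(72) | bus: none
[16] P0: load  L3 | P0:S(15), P1:O(15), P2:I, P3:I | bus: BusRd
[17] P1: store L2 := 85 | P0:I, P1:M(85), P2:I, P3:I | bus: BusUpgr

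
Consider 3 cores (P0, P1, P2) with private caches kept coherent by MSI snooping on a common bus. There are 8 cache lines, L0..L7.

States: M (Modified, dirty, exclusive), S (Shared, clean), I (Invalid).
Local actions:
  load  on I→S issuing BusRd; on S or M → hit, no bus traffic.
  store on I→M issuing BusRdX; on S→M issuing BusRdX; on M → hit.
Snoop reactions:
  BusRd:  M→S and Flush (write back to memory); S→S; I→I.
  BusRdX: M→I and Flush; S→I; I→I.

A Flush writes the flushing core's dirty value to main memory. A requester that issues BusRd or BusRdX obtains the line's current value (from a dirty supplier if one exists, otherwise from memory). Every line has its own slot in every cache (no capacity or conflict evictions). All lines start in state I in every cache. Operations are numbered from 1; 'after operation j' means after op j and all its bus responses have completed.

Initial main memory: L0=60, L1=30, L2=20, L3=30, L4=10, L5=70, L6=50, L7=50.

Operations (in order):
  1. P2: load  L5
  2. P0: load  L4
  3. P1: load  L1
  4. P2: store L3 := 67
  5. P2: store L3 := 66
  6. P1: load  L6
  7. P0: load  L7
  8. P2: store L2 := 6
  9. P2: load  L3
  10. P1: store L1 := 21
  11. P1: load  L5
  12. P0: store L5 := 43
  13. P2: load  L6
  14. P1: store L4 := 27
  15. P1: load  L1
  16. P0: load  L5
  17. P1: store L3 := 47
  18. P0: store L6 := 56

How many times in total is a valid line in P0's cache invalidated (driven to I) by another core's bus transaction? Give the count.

[1] P2: load  L5 | P0:I, P1:I, P2:S(70) | bus: BusRd
[2] P0: load  L4 | P0:S(10), P1:I, P2:I | bus: BusRd
[3] P1: load  L1 | P0:I, P1:S(30), P2:I | bus: BusRd
[4] P2: store L3 := 67 | P0:I, P1:I, P2:M(67) | bus: BusRdX
[5] P2: store L3 := 66 | P0:I, P1:I, P2:M(66) | bus: none
[6] P1: load  L6 | P0:I, P1:S(50), P2:I | bus: BusRd
[7] P0: load  L7 | P0:S(50), P1:I, P2:I | bus: BusRd
[8] P2: store L2 := 6 | P0:I, P1:I, P2:M(6) | bus: BusRdX
[9] P2: load  L3 | P0:I, P1:I, P2:M(66) | bus: none
[10] P1: store L1 := 21 | P0:I, P1:M(21), P2:I | bus: BusRdX
[11] P1: load  L5 | P0:I, P1:S(70), P2:S(70) | bus: BusRd
[12] P0: store L5 := 43 | P0:M(43), P1:I, P2:I | bus: BusRdX
[13] P2: load  L6 | P0:I, P1:S(50), P2:S(50) | bus: BusRd
[14] P1: store L4 := 27 | P0:I, P1:M(27), P2:I | bus: BusRdX
[15] P1: load  L1 | P0:I, P1:M(21), P2:I | bus: none
[16] P0: load  L5 | P0:M(43), P1:I, P2:I | bus: none
[17] P1: store L3 := 47 | P0:I, P1:M(47), P2:I | bus: BusRdX,Flush
[18] P0: store L6 := 56 | P0:M(56), P1:I, P2:I | bus: BusRdX

invalidations = 1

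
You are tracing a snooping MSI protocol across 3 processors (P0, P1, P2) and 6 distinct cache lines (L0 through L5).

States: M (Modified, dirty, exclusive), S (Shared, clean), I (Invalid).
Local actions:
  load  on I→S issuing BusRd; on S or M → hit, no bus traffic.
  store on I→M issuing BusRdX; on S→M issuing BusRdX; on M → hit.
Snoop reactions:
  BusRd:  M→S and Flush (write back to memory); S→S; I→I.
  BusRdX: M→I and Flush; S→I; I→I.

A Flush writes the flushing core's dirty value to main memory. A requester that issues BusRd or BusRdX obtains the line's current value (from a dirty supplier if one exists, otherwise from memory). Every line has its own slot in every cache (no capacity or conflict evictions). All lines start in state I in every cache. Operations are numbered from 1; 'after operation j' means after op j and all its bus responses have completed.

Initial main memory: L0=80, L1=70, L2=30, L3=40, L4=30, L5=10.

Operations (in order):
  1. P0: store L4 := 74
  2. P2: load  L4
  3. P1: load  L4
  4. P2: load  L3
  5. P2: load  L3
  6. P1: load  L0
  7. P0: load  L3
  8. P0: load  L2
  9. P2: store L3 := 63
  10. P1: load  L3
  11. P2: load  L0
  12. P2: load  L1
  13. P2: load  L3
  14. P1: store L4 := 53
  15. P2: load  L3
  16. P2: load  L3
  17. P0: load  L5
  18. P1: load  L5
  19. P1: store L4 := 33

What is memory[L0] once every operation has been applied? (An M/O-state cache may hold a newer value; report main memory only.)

memory[L0] = 80

[1] P0: store L4 := 74 | P0:M(74), P1:I, P2:I | bus: BusRdX
[2] P2: load  L4 | P0:S(74), P1:I, P2:S(74) | bus: BusRd,Flush
[3] P1: load  L4 | P0:S(74), P1:S(74), P2:S(74) | bus: BusRd
[4] P2: load  L3 | P0:I, P1:I, P2:S(40) | bus: BusRd
[5] P2: load  L3 | P0:I, P1:I, P2:S(40) | bus: none
[6] P1: load  L0 | P0:I, P1:S(80), P2:I | bus: BusRd
[7] P0: load  L3 | P0:S(40), P1:I, P2:S(40) | bus: BusRd
[8] P0: load  L2 | P0:S(30), P1:I, P2:I | bus: BusRd
[9] P2: store L3 := 63 | P0:I, P1:I, P2:M(63) | bus: BusRdX
[10] P1: load  L3 | P0:I, P1:S(63), P2:S(63) | bus: BusRd,Flush
[11] P2: load  L0 | P0:I, P1:S(80), P2:S(80) | bus: BusRd
[12] P2: load  L1 | P0:I, P1:I, P2:S(70) | bus: BusRd
[13] P2: load  L3 | P0:I, P1:S(63), P2:S(63) | bus: none
[14] P1: store L4 := 53 | P0:I, P1:M(53), P2:I | bus: BusRdX
[15] P2: load  L3 | P0:I, P1:S(63), P2:S(63) | bus: none
[16] P2: load  L3 | P0:I, P1:S(63), P2:S(63) | bus: none
[17] P0: load  L5 | P0:S(10), P1:I, P2:I | bus: BusRd
[18] P1: load  L5 | P0:S(10), P1:S(10), P2:I | bus: BusRd
[19] P1: store L4 := 33 | P0:I, P1:M(33), P2:I | bus: none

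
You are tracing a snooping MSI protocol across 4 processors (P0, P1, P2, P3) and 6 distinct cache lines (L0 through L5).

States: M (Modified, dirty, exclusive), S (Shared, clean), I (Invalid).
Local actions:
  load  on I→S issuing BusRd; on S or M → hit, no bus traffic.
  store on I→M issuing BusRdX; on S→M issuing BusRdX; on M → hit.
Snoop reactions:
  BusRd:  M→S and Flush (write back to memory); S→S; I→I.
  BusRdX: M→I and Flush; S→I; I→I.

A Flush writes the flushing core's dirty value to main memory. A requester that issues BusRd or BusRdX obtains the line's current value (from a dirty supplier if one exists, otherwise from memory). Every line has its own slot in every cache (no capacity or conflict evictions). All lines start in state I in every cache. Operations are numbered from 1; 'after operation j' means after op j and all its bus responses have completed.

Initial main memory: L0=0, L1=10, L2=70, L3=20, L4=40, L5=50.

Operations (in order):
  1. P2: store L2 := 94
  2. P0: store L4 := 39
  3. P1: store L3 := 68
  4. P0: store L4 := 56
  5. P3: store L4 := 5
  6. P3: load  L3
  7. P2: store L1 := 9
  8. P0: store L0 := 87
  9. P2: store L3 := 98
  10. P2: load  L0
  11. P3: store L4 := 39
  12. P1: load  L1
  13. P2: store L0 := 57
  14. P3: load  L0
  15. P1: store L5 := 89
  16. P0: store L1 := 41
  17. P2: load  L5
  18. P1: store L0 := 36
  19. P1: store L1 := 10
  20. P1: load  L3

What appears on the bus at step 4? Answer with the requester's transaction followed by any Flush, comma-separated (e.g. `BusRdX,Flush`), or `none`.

step 1: P2: store L2 := 94  ⟶  IIMI  (L2)  txn=BusRdX  M[L2]=70
step 2: P0: store L4 := 39  ⟶  MIII  (L4)  txn=BusRdX  M[L4]=40
step 3: P1: store L3 := 68  ⟶  IMII  (L3)  txn=BusRdX  M[L3]=20
step 4: P0: store L4 := 56  ⟶  MIII  (L4)  txn=∅  M[L4]=40
step 5: P3: store L4 := 5  ⟶  IIIM  (L4)  txn=BusRdX+Flush  M[L4]=56
step 6: P3: load  L3  ⟶  ISIS  (L3)  txn=BusRd+Flush  M[L3]=68
step 7: P2: store L1 := 9  ⟶  IIMI  (L1)  txn=BusRdX  M[L1]=10
step 8: P0: store L0 := 87  ⟶  MIII  (L0)  txn=BusRdX  M[L0]=0
step 9: P2: store L3 := 98  ⟶  IIMI  (L3)  txn=BusRdX  M[L3]=68
step 10: P2: load  L0  ⟶  SISI  (L0)  txn=BusRd+Flush  M[L0]=87
step 11: P3: store L4 := 39  ⟶  IIIM  (L4)  txn=∅  M[L4]=56
step 12: P1: load  L1  ⟶  ISSI  (L1)  txn=BusRd+Flush  M[L1]=9
step 13: P2: store L0 := 57  ⟶  IIMI  (L0)  txn=BusRdX  M[L0]=87
step 14: P3: load  L0  ⟶  IISS  (L0)  txn=BusRd+Flush  M[L0]=57
step 15: P1: store L5 := 89  ⟶  IMII  (L5)  txn=BusRdX  M[L5]=50
step 16: P0: store L1 := 41  ⟶  MIII  (L1)  txn=BusRdX  M[L1]=9
step 17: P2: load  L5  ⟶  ISSI  (L5)  txn=BusRd+Flush  M[L5]=89
step 18: P1: store L0 := 36  ⟶  IMII  (L0)  txn=BusRdX  M[L0]=57
step 19: P1: store L1 := 10  ⟶  IMII  (L1)  txn=BusRdX+Flush  M[L1]=41
step 20: P1: load  L3  ⟶  ISSI  (L3)  txn=BusRd+Flush  M[L3]=98

bus = none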